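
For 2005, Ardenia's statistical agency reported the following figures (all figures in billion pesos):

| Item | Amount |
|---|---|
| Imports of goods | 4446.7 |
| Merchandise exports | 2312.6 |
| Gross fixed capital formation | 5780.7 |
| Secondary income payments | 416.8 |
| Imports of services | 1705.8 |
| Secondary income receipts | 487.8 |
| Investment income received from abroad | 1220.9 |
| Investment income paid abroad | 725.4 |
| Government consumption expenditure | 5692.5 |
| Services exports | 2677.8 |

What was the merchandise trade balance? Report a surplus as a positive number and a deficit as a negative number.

Goods balance = 2312.6 - 4446.7 = -2134.1

-2134.1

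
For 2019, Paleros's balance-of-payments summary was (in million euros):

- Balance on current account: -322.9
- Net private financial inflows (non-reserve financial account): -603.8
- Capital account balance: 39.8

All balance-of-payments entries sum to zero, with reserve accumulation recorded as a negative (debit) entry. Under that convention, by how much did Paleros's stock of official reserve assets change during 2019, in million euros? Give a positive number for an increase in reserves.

-886.9

Official reserve transactions balance = -((-322.9) + 39.8 + (-603.8)) = 886.9
An accumulation of reserves is recorded as a debit (negative entry), so the change in the stock of reserves is the negative of that balance.
Change in official reserves = -(886.9) = -886.9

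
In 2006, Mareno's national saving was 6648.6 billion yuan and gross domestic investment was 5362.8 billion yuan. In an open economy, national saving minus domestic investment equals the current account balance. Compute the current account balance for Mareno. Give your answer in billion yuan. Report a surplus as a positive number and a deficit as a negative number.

CA = S - I = 6648.6 - 5362.8 = 1285.8

1285.8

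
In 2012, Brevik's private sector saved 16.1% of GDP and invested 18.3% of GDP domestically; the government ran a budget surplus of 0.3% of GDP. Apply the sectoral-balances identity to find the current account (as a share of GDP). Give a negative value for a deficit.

-1.9

By the sectoral-balances identity, CA = (S_private - I) + (T - G).
Private balance = 16.1 - 18.3 = -2.2
Government balance (T - G) = 0.3
CA = -2.2 + 0.3 = -1.9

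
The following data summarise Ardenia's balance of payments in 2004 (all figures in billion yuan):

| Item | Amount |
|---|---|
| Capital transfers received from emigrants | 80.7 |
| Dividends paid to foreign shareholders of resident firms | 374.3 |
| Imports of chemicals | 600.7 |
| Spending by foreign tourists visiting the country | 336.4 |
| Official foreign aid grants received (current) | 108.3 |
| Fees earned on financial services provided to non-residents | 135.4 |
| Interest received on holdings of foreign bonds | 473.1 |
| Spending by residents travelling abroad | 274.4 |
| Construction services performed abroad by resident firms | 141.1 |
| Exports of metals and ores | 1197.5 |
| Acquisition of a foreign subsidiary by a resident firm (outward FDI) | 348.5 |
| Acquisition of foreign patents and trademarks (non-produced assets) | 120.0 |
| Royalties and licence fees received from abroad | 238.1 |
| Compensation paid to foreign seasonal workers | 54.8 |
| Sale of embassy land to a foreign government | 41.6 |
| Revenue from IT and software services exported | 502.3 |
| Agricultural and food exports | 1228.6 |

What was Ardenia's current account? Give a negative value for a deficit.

3056.6

Goods: 1228.6 - 600.7 + 1197.5 = 1825.4
Services: 141.1 + 238.1 - 274.4 + 135.4 + 502.3 + 336.4 = 1078.9
Primary income: 473.1 - 374.3 - 54.8 = 44.0
Secondary income: 108.3
Current account = 1825.4 + 1078.9 + 44.0 + 108.3 = 3056.6
(Excluded from the current account — capital account: capital transfers received from emigrants 80.7, acquisition of foreign patents and trademarks (non-produced assets) 120.0, sale of embassy land to a foreign government 41.6; financial account: acquisition of a foreign subsidiary by a resident firm (outward FDI) 348.5.)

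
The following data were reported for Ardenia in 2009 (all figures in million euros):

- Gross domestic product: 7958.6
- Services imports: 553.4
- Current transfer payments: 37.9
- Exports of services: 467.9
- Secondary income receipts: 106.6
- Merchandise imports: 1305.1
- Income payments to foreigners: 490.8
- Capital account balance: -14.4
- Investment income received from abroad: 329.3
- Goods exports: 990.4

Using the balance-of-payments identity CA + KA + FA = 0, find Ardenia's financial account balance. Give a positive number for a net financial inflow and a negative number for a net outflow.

Goods balance = 990.4 - 1305.1 = -314.7
Services balance = 467.9 - 553.4 = -85.5
Trade balance (goods + services) = -314.7 + (-85.5) = -400.2
Net primary income = 329.3 - 490.8 = -161.5
Net secondary income = 106.6 - 37.9 = 68.7
Current account = -400.2 + (-161.5) + 68.7 = -493.0
Financial account = -(-493.0 + (-14.4)) = 507.4

507.4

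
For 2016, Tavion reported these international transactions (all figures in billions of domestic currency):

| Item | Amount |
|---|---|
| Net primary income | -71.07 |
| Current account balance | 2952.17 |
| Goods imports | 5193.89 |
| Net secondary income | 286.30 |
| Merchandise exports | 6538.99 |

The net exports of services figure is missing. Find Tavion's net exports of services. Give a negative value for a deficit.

1391.84

Current account = goods balance + services balance + net primary income + net secondary income
Sum of the known components = 1560.33
Net exports of services = CA - (known components) = 2952.17 - 1560.33 = 1391.84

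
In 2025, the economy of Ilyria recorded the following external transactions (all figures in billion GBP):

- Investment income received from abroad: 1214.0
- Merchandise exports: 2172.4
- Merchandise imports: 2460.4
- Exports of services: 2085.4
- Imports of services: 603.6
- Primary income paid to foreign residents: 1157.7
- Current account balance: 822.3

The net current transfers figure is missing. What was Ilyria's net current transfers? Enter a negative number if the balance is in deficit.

Current account = goods balance + services balance + net primary income + net secondary income
Sum of the known components = 1250.1
Net current transfers = CA - (known components) = 822.3 - 1250.1 = -427.8

-427.8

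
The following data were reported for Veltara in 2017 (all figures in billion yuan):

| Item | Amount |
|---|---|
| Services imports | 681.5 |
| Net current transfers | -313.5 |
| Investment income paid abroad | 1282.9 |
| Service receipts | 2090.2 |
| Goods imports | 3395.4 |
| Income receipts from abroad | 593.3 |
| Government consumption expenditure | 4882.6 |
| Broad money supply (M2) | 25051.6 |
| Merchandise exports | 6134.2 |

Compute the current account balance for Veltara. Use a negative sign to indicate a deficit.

3144.4

Goods balance = 6134.2 - 3395.4 = 2738.8
Services balance = 2090.2 - 681.5 = 1408.7
Trade balance (goods + services) = 2738.8 + 1408.7 = 4147.5
Net primary income = 593.3 - 1282.9 = -689.6
Net secondary income = -313.5
Current account = 4147.5 + (-689.6) + (-313.5) = 3144.4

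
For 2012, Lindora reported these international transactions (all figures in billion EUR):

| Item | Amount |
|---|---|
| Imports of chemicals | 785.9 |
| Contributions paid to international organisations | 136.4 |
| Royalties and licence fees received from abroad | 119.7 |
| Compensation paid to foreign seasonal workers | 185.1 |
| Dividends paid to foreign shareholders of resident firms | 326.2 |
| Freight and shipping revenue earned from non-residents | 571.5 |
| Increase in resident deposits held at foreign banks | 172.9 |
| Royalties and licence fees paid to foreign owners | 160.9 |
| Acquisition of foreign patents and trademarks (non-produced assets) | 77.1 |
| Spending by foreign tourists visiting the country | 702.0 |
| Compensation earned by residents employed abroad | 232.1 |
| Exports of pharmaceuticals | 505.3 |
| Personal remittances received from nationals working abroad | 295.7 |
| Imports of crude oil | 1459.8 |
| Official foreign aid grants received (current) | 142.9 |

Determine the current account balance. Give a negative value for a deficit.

-485.1

Goods: -785.9 + 505.3 - 1459.8 = -1740.4
Services: -160.9 + 571.5 + 119.7 + 702.0 = 1232.3
Primary income: -326.2 + 232.1 - 185.1 = -279.2
Secondary income: -136.4 + 295.7 + 142.9 = 302.2
Current account = (-1740.4) + 1232.3 + (-279.2) + 302.2 = -485.1
(Excluded from the current account — financial account: increase in resident deposits held at foreign banks 172.9; capital account: acquisition of foreign patents and trademarks (non-produced assets) 77.1.)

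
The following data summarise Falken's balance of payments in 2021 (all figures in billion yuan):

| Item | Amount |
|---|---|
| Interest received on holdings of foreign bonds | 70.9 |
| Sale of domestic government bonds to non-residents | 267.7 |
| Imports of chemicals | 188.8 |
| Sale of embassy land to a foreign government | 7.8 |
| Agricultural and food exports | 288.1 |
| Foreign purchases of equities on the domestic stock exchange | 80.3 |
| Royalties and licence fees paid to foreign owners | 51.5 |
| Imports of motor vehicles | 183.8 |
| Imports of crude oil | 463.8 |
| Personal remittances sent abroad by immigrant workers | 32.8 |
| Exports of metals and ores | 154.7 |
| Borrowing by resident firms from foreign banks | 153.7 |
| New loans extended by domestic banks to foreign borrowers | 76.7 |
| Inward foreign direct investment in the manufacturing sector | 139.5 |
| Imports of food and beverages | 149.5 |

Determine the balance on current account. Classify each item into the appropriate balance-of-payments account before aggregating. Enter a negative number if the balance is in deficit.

Goods: -149.5 + 288.1 - 188.8 + 154.7 - 183.8 - 463.8 = -543.1
Services: -51.5
Primary income: 70.9
Secondary income: -32.8
Current account = (-543.1) + (-51.5) + 70.9 + (-32.8) = -556.5
(Excluded from the current account — financial account: sale of domestic government bonds to non-residents 267.7, foreign purchases of equities on the domestic stock exchange 80.3, borrowing by resident firms from foreign banks 153.7, new loans extended by domestic banks to foreign borrowers 76.7, inward foreign direct investment in the manufacturing sector 139.5; capital account: sale of embassy land to a foreign government 7.8.)

-556.5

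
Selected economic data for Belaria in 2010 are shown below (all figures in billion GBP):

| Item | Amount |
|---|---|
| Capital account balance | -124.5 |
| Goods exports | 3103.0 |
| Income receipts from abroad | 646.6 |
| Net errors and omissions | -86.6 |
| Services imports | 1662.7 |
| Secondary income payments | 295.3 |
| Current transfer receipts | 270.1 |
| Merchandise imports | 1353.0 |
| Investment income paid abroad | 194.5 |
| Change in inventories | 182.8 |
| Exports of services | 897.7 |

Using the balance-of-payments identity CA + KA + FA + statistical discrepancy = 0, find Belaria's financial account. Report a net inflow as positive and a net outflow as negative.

-1200.8

Goods balance = 3103.0 - 1353.0 = 1750.0
Services balance = 897.7 - 1662.7 = -765.0
Trade balance (goods + services) = 1750.0 + (-765.0) = 985.0
Net primary income = 646.6 - 194.5 = 452.1
Net secondary income = 270.1 - 295.3 = -25.2
Current account = 985.0 + 452.1 + (-25.2) = 1411.9
Financial account = -(1411.9 + (-124.5) + (-86.6)) = -1200.8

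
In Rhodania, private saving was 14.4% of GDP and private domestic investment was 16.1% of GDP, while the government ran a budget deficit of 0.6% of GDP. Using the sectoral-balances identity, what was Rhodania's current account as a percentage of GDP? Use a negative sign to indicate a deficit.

By the sectoral-balances identity, CA = (S_private - I) + (T - G).
Private balance = 14.4 - 16.1 = -1.7
Government balance (T - G) = -0.6
CA = -1.7 + (-0.6) = -2.3

-2.3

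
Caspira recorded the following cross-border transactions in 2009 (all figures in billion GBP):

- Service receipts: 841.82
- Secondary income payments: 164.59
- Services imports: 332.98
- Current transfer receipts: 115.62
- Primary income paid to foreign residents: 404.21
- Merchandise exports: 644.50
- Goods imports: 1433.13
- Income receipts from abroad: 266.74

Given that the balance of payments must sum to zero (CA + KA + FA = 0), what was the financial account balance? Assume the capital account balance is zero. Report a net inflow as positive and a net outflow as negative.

Goods balance = 644.50 - 1433.13 = -788.63
Services balance = 841.82 - 332.98 = 508.84
Trade balance (goods + services) = -788.63 + 508.84 = -279.79
Net primary income = 266.74 - 404.21 = -137.47
Net secondary income = 115.62 - 164.59 = -48.97
Current account = -279.79 + (-137.47) + (-48.97) = -466.23
Financial account = -(-466.23) = 466.23

466.23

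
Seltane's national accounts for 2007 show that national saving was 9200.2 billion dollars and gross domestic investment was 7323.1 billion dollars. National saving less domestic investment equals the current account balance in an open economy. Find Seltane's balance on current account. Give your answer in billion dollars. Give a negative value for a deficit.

S - I = CA (net lending to the rest of the world).
CA = S - I = 9200.2 - 7323.1 = 1877.1

1877.1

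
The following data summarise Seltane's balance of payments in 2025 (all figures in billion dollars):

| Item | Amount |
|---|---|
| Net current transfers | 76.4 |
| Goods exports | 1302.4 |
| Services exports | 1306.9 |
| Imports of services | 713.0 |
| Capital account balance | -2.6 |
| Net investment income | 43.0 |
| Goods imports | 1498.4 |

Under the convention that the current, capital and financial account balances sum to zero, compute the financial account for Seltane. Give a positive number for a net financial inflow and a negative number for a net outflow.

-514.7

Goods balance = 1302.4 - 1498.4 = -196.0
Services balance = 1306.9 - 713.0 = 593.9
Trade balance (goods + services) = -196.0 + 593.9 = 397.9
Net primary income = 43.0
Net secondary income = 76.4
Current account = 397.9 + 43.0 + 76.4 = 517.3
Financial account = -(517.3 + (-2.6)) = -514.7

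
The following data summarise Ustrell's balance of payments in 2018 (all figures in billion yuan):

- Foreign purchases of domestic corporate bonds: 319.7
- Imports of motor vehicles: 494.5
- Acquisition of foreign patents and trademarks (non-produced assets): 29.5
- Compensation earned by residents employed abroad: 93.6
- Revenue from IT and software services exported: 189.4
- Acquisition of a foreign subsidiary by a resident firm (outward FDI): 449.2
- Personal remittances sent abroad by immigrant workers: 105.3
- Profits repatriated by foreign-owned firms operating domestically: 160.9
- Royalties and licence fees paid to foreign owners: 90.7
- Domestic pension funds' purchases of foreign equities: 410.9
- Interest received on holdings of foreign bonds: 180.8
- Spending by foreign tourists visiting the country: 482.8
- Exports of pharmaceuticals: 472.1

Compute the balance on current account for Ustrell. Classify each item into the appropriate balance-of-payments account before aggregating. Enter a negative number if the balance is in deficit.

Goods: 472.1 - 494.5 = -22.4
Services: 482.8 - 90.7 + 189.4 = 581.5
Primary income: -160.9 + 180.8 + 93.6 = 113.5
Secondary income: -105.3
Current account = (-22.4) + 581.5 + 113.5 + (-105.3) = 567.3
(Excluded from the current account — financial account: foreign purchases of domestic corporate bonds 319.7, acquisition of a foreign subsidiary by a resident firm (outward FDI) 449.2, domestic pension funds' purchases of foreign equities 410.9; capital account: acquisition of foreign patents and trademarks (non-produced assets) 29.5.)

567.3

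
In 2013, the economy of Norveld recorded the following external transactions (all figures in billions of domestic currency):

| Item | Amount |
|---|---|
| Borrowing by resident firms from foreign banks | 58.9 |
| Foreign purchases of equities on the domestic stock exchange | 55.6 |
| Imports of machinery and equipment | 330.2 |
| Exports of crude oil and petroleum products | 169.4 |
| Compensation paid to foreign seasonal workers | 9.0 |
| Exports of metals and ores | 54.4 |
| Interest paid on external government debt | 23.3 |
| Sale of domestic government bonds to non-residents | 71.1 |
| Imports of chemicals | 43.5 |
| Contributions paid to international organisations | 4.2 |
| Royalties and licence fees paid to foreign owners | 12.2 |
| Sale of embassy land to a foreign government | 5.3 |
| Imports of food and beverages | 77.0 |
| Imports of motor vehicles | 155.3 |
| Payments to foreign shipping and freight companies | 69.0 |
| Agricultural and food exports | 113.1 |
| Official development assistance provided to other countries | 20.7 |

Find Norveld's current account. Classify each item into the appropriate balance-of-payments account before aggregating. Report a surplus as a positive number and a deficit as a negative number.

-407.5

Goods: 113.1 - 155.3 - 43.5 - 77.0 + 54.4 + 169.4 - 330.2 = -269.1
Services: -12.2 - 69.0 = -81.2
Primary income: -9.0 - 23.3 = -32.3
Secondary income: -4.2 - 20.7 = -24.9
Current account = (-269.1) + (-81.2) + (-32.3) + (-24.9) = -407.5
(Excluded from the current account — financial account: borrowing by resident firms from foreign banks 58.9, foreign purchases of equities on the domestic stock exchange 55.6, sale of domestic government bonds to non-residents 71.1; capital account: sale of embassy land to a foreign government 5.3.)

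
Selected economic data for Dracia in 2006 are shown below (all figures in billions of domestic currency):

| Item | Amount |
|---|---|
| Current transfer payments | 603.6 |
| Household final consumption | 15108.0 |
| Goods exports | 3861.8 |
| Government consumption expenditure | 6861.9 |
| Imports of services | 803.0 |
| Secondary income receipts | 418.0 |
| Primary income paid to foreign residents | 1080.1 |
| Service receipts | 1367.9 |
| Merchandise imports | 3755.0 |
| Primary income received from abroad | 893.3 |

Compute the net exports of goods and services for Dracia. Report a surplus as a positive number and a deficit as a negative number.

671.7

Goods balance = 3861.8 - 3755.0 = 106.8
Services balance = 1367.9 - 803.0 = 564.9
Trade balance (goods + services) = 106.8 + 564.9 = 671.7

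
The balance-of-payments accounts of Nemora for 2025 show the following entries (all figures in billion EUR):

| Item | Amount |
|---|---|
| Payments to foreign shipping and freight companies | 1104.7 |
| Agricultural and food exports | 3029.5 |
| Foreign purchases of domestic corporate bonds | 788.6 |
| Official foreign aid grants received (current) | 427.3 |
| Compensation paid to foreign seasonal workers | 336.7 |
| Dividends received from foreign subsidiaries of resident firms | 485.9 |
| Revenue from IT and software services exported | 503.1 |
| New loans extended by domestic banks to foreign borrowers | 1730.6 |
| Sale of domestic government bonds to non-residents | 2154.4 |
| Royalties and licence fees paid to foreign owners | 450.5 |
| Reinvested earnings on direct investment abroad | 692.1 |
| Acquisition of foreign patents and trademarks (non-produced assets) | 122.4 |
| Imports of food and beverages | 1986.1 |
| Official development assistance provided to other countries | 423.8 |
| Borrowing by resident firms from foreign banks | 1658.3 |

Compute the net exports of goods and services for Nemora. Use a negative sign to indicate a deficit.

-8.7

Goods: -1986.1 + 3029.5 = 1043.4
Services: -1104.7 + 503.1 - 450.5 = -1052.1
Trade balance = 1043.4 + (-1052.1) = -8.7
(Excluded from the trade balance — financial account: foreign purchases of domestic corporate bonds 788.6, new loans extended by domestic banks to foreign borrowers 1730.6, sale of domestic government bonds to non-residents 2154.4, borrowing by resident firms from foreign banks 1658.3; secondary income: official foreign aid grants received (current) 427.3, official development assistance provided to other countries 423.8; primary income: compensation paid to foreign seasonal workers 336.7, dividends received from foreign subsidiaries of resident firms 485.9, reinvested earnings on direct investment abroad 692.1; capital account: acquisition of foreign patents and trademarks (non-produced assets) 122.4.)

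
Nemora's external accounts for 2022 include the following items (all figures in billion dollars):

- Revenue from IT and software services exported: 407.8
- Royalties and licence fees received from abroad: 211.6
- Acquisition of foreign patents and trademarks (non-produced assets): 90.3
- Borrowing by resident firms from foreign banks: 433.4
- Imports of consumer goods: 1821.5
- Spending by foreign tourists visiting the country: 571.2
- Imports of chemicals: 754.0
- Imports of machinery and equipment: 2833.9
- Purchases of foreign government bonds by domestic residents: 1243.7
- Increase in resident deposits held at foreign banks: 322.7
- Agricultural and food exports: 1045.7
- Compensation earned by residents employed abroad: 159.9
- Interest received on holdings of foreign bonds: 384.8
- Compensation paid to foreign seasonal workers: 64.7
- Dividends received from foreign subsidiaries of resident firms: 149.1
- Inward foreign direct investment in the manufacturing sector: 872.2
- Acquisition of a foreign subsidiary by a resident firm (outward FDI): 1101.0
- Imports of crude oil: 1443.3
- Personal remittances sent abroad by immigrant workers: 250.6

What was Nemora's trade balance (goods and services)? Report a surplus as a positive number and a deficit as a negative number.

-4616.4

Goods: -754.0 + 1045.7 - 1443.3 - 2833.9 - 1821.5 = -5807.0
Services: 407.8 + 211.6 + 571.2 = 1190.6
Trade balance = -5807.0 + 1190.6 = -4616.4
(Excluded from the trade balance — capital account: acquisition of foreign patents and trademarks (non-produced assets) 90.3; financial account: borrowing by resident firms from foreign banks 433.4, purchases of foreign government bonds by domestic residents 1243.7, increase in resident deposits held at foreign banks 322.7, inward foreign direct investment in the manufacturing sector 872.2, acquisition of a foreign subsidiary by a resident firm (outward FDI) 1101.0; primary income: compensation earned by residents employed abroad 159.9, interest received on holdings of foreign bonds 384.8, compensation paid to foreign seasonal workers 64.7, dividends received from foreign subsidiaries of resident firms 149.1; secondary income: personal remittances sent abroad by immigrant workers 250.6.)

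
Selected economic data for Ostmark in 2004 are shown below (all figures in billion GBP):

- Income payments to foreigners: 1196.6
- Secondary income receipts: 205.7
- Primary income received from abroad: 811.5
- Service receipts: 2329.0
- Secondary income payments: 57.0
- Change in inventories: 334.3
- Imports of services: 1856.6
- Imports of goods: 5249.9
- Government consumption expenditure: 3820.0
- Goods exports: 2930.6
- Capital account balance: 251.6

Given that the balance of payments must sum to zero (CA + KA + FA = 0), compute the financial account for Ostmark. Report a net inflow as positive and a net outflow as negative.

Goods balance = 2930.6 - 5249.9 = -2319.3
Services balance = 2329.0 - 1856.6 = 472.4
Trade balance (goods + services) = -2319.3 + 472.4 = -1846.9
Net primary income = 811.5 - 1196.6 = -385.1
Net secondary income = 205.7 - 57.0 = 148.7
Current account = -1846.9 + (-385.1) + 148.7 = -2083.3
Financial account = -(-2083.3 + 251.6) = 1831.7

1831.7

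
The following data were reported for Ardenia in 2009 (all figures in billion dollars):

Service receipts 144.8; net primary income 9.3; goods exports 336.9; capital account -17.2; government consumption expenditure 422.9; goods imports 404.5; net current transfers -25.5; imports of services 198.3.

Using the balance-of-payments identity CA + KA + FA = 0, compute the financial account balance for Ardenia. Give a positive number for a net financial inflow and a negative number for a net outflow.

154.5

Goods balance = 336.9 - 404.5 = -67.6
Services balance = 144.8 - 198.3 = -53.5
Trade balance (goods + services) = -67.6 + (-53.5) = -121.1
Net primary income = 9.3
Net secondary income = -25.5
Current account = -121.1 + 9.3 + (-25.5) = -137.3
Financial account = -(-137.3 + (-17.2)) = 154.5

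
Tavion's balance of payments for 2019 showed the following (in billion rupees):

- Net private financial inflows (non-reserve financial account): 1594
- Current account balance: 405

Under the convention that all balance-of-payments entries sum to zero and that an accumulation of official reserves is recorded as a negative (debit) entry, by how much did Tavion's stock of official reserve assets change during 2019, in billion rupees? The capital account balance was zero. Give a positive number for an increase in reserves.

Official reserve transactions balance = -(405 + 1594) = -1999
An accumulation of reserves is recorded as a debit (negative entry), so the change in the stock of reserves is the negative of that balance.
Change in official reserves = -(-1999) = 1999

1999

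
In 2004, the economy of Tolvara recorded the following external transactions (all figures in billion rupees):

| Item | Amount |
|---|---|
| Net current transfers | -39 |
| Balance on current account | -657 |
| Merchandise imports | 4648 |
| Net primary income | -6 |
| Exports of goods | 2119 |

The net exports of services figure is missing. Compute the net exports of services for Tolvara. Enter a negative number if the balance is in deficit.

Current account = goods balance + services balance + net primary income + net secondary income
Sum of the known components = -2574
Net exports of services = CA - (known components) = -657 - (-2574) = 1917

1917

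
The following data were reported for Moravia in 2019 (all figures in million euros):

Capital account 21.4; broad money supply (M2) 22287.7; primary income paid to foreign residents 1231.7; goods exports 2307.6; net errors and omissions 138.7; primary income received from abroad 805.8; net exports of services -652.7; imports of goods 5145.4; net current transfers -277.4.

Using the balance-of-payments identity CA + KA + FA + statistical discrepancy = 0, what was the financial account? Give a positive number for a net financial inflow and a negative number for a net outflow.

4033.7

Goods balance = 2307.6 - 5145.4 = -2837.8
Services balance = -652.7
Trade balance (goods + services) = -2837.8 + (-652.7) = -3490.5
Net primary income = 805.8 - 1231.7 = -425.9
Net secondary income = -277.4
Current account = -3490.5 + (-425.9) + (-277.4) = -4193.8
Financial account = -(-4193.8 + 21.4 + 138.7) = 4033.7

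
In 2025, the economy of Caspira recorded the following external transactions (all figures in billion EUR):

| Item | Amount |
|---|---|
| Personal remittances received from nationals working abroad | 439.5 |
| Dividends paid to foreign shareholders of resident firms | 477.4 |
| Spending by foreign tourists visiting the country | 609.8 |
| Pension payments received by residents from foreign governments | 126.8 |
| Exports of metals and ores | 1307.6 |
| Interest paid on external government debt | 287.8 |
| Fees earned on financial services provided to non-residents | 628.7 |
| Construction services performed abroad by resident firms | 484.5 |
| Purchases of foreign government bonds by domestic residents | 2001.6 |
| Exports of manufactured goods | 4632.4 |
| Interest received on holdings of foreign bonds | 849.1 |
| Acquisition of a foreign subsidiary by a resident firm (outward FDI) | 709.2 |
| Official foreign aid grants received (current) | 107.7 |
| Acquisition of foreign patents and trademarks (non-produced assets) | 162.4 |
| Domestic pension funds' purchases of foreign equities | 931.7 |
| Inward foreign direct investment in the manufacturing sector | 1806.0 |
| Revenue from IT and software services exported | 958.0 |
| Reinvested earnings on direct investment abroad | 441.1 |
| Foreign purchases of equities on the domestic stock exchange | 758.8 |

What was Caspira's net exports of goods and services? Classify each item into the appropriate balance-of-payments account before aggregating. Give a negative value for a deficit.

Goods: 1307.6 + 4632.4 = 5940.0
Services: 484.5 + 609.8 + 628.7 + 958.0 = 2681.0
Trade balance = 5940.0 + 2681.0 = 8621.0
(Excluded from the trade balance — secondary income: personal remittances received from nationals working abroad 439.5, pension payments received by residents from foreign governments 126.8, official foreign aid grants received (current) 107.7; primary income: dividends paid to foreign shareholders of resident firms 477.4, interest paid on external government debt 287.8, interest received on holdings of foreign bonds 849.1, reinvested earnings on direct investment abroad 441.1; financial account: purchases of foreign government bonds by domestic residents 2001.6, acquisition of a foreign subsidiary by a resident firm (outward FDI) 709.2, domestic pension funds' purchases of foreign equities 931.7, inward foreign direct investment in the manufacturing sector 1806.0, foreign purchases of equities on the domestic stock exchange 758.8; capital account: acquisition of foreign patents and trademarks (non-produced assets) 162.4.)

8621.0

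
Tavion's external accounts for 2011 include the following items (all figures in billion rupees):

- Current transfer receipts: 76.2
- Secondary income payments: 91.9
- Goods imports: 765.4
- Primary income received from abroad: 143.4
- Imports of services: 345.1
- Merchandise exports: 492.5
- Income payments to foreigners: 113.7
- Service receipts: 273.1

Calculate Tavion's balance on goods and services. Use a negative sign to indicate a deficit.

-344.9

Goods balance = 492.5 - 765.4 = -272.9
Services balance = 273.1 - 345.1 = -72.0
Trade balance (goods + services) = -272.9 + (-72.0) = -344.9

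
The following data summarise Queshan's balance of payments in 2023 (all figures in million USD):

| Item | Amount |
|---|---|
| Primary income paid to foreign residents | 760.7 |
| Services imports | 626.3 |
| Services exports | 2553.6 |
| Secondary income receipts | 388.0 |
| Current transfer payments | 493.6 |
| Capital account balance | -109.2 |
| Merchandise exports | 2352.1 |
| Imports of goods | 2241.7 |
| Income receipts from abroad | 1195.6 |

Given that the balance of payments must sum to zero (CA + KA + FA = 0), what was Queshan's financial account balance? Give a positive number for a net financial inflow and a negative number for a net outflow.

-2257.8

Goods balance = 2352.1 - 2241.7 = 110.4
Services balance = 2553.6 - 626.3 = 1927.3
Trade balance (goods + services) = 110.4 + 1927.3 = 2037.7
Net primary income = 1195.6 - 760.7 = 434.9
Net secondary income = 388.0 - 493.6 = -105.6
Current account = 2037.7 + 434.9 + (-105.6) = 2367.0
Financial account = -(2367.0 + (-109.2)) = -2257.8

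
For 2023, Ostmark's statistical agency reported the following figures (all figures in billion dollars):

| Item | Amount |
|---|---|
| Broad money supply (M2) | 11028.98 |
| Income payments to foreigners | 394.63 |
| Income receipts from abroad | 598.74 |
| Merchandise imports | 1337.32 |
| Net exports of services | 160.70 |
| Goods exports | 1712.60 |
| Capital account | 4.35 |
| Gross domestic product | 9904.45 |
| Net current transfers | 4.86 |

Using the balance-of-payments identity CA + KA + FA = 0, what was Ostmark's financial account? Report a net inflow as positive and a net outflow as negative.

Goods balance = 1712.60 - 1337.32 = 375.28
Services balance = 160.70
Trade balance (goods + services) = 375.28 + 160.70 = 535.98
Net primary income = 598.74 - 394.63 = 204.11
Net secondary income = 4.86
Current account = 535.98 + 204.11 + 4.86 = 744.95
Financial account = -(744.95 + 4.35) = -749.30

-749.30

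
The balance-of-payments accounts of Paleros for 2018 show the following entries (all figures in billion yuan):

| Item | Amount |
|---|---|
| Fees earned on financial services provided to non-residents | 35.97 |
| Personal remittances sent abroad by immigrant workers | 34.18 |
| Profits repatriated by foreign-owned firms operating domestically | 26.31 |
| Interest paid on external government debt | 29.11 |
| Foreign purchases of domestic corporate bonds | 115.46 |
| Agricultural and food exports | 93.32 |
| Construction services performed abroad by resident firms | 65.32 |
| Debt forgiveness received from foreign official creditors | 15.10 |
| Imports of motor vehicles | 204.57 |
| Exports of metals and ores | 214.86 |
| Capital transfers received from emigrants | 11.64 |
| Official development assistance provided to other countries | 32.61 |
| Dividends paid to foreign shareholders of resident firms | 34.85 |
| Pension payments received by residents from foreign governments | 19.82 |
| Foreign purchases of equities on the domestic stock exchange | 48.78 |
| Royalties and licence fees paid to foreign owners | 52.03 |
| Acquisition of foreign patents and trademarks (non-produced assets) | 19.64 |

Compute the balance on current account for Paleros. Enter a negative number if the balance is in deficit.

Goods: 214.86 - 204.57 + 93.32 = 103.61
Services: 65.32 - 52.03 + 35.97 = 49.26
Primary income: -26.31 - 34.85 - 29.11 = -90.27
Secondary income: -34.18 - 32.61 + 19.82 = -46.97
Current account = 103.61 + 49.26 + (-90.27) + (-46.97) = 15.63
(Excluded from the current account — financial account: foreign purchases of domestic corporate bonds 115.46, foreign purchases of equities on the domestic stock exchange 48.78; capital account: debt forgiveness received from foreign official creditors 15.10, capital transfers received from emigrants 11.64, acquisition of foreign patents and trademarks (non-produced assets) 19.64.)

15.63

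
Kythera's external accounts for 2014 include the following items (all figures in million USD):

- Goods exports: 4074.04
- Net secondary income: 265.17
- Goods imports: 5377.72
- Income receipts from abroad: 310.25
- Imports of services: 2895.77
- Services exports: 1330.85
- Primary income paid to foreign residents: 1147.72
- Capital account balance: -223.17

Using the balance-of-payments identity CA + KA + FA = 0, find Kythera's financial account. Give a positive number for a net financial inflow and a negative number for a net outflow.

Goods balance = 4074.04 - 5377.72 = -1303.68
Services balance = 1330.85 - 2895.77 = -1564.92
Trade balance (goods + services) = -1303.68 + (-1564.92) = -2868.60
Net primary income = 310.25 - 1147.72 = -837.47
Net secondary income = 265.17
Current account = -2868.60 + (-837.47) + 265.17 = -3440.90
Financial account = -(-3440.90 + (-223.17)) = 3664.07

3664.07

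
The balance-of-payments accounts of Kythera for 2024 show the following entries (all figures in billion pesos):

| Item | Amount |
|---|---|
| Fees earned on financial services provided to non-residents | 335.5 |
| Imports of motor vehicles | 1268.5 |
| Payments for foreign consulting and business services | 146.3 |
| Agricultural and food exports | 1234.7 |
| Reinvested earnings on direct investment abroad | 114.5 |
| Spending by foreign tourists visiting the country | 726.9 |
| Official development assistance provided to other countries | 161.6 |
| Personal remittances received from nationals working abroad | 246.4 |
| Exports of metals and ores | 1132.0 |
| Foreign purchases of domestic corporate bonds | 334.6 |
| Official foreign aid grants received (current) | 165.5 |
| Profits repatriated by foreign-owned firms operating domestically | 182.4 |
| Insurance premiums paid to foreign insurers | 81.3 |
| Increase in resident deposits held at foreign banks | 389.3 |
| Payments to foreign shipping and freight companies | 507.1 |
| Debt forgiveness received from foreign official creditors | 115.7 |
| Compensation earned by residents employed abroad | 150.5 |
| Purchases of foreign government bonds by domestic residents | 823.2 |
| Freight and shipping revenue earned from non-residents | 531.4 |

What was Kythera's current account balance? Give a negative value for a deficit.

2290.2

Goods: -1268.5 + 1234.7 + 1132.0 = 1098.2
Services: -146.3 - 81.3 + 335.5 + 531.4 - 507.1 + 726.9 = 859.1
Primary income: -182.4 + 150.5 + 114.5 = 82.6
Secondary income: 165.5 - 161.6 + 246.4 = 250.3
Current account = 1098.2 + 859.1 + 82.6 + 250.3 = 2290.2
(Excluded from the current account — financial account: foreign purchases of domestic corporate bonds 334.6, increase in resident deposits held at foreign banks 389.3, purchases of foreign government bonds by domestic residents 823.2; capital account: debt forgiveness received from foreign official creditors 115.7.)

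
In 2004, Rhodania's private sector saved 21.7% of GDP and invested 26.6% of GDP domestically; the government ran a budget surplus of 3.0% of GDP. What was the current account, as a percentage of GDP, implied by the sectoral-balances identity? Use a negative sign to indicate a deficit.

-1.9

By the sectoral-balances identity, CA = (S_private - I) + (T - G).
Private balance = 21.7 - 26.6 = -4.9
Government balance (T - G) = 3.0
CA = -4.9 + 3.0 = -1.9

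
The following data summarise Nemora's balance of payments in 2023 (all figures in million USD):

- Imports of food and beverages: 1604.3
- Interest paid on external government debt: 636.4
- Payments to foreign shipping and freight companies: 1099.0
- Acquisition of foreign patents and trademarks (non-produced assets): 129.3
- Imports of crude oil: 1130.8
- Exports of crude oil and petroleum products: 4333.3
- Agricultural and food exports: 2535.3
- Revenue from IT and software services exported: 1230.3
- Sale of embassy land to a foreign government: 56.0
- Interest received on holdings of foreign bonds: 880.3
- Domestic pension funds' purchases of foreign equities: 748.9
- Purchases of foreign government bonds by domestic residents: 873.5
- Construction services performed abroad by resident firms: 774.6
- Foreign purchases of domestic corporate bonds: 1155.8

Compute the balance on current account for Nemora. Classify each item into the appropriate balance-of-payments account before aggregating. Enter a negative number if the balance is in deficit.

Goods: -1604.3 - 1130.8 + 2535.3 + 4333.3 = 4133.5
Services: 1230.3 - 1099.0 + 774.6 = 905.9
Primary income: -636.4 + 880.3 = 243.9
Current account = 4133.5 + 905.9 + 243.9 = 5283.3
(Excluded from the current account — capital account: acquisition of foreign patents and trademarks (non-produced assets) 129.3, sale of embassy land to a foreign government 56.0; financial account: domestic pension funds' purchases of foreign equities 748.9, purchases of foreign government bonds by domestic residents 873.5, foreign purchases of domestic corporate bonds 1155.8.)

5283.3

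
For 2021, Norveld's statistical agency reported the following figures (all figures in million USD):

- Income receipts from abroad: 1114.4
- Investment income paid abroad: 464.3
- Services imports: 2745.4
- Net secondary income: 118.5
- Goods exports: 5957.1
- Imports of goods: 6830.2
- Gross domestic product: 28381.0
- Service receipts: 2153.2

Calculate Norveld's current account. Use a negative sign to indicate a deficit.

-696.7

Goods balance = 5957.1 - 6830.2 = -873.1
Services balance = 2153.2 - 2745.4 = -592.2
Trade balance (goods + services) = -873.1 + (-592.2) = -1465.3
Net primary income = 1114.4 - 464.3 = 650.1
Net secondary income = 118.5
Current account = -1465.3 + 650.1 + 118.5 = -696.7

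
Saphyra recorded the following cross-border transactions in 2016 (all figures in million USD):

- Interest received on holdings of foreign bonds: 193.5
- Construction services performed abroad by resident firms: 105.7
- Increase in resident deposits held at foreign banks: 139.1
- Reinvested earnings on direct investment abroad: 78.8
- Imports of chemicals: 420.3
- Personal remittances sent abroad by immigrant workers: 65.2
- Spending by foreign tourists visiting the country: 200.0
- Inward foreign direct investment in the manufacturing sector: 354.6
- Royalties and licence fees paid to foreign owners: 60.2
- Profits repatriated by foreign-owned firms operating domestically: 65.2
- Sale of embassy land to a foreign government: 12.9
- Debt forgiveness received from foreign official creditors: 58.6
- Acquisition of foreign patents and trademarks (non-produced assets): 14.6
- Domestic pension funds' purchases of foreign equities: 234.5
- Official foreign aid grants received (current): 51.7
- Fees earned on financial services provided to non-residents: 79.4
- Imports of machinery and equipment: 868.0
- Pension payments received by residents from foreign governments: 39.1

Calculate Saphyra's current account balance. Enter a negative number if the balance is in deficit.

Goods: -420.3 - 868.0 = -1288.3
Services: -60.2 + 200.0 + 105.7 + 79.4 = 324.9
Primary income: 193.5 - 65.2 + 78.8 = 207.1
Secondary income: 39.1 - 65.2 + 51.7 = 25.6
Current account = (-1288.3) + 324.9 + 207.1 + 25.6 = -730.7
(Excluded from the current account — financial account: increase in resident deposits held at foreign banks 139.1, inward foreign direct investment in the manufacturing sector 354.6, domestic pension funds' purchases of foreign equities 234.5; capital account: sale of embassy land to a foreign government 12.9, debt forgiveness received from foreign official creditors 58.6, acquisition of foreign patents and trademarks (non-produced assets) 14.6.)

-730.7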